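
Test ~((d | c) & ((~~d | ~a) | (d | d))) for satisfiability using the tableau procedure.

Satisfiable

Initial set: {~((d | c) & ((~~d | ~a) | (d | d)))}.
~((d | c) & ((~~d | ~a) | (d | d))): β-rule — branch into ~(d | c)  //  ~((~~d | ~a) | (d | d)).
  branch 1 (add ~(d | c)):
    ~(d | c): α-rule — add ~d, ~c.
    ○ open, literals {c=F, d=F}.
  branch 2 (add ~((~~d | ~a) | (d | d))):
    ~((~~d | ~a) | (d | d)): α-rule — add ~(~~d | ~a), ~(d | d).
    ~(~~d | ~a): α-rule — add ~~~d, ~~a.
    ~(d | d): α-rule — add ~d, ~d.
    ~~~d: drop double negation, giving ~d.
    ○ open, literals {a=T, d=F}.
0 branches closed, 2 open.
An open branch gives a satisfying assignment: c=F, d=F.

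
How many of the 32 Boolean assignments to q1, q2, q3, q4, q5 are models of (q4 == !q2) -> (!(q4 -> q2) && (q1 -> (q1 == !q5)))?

Initial set: {((q4 == !q2) -> (!(q4 -> q2) && (q1 -> (q1 == !q5))))}.
((q4 == !q2) -> (!(q4 -> q2) && (q1 -> (q1 == !q5)))): β-rule — branch into !(q4 == !q2)  //  (!(q4 -> q2) && (q1 -> (q1 == !q5))).
  branch 1 (add !(q4 == !q2)):
    !(q4 == !q2): β-rule — branch into q4, !!q2  //  !q4, !q2.
      branch 1.1 (add q4, !!q2):
        ○ open, literals {q2=1, q4=1}.
      branch 1.2 (add !q4, !q2):
        ○ open, literals {q2=0, q4=0}.
  branch 2 (add (!(q4 -> q2) && (q1 -> (q1 == !q5)))):
    (!(q4 -> q2) && (q1 -> (q1 == !q5))): α-rule — add !(q4 -> q2), (q1 -> (q1 == !q5)).
    !(q4 -> q2): α-rule — add q4, !q2.
    (q1 -> (q1 == !q5)): β-rule — branch into !q1  //  (q1 == !q5).
      branch 2.1 (add !q1):
        ○ open, literals {q1=0, q2=0, q4=1}.
      branch 2.2 (add (q1 == !q5)):
        (q1 == !q5): β-rule — branch into q1, !q5  //  !q1, !!q5.
          branch 2.2.1 (add q1, !q5):
            ○ open, literals {q1=1, q2=0, q4=1, q5=0}.
          branch 2.2.2 (add !q1, !!q5):
            ○ open, literals {q1=0, q2=0, q4=1, q5=1}.
0 branches closed, 5 open.
Each open branch fixes some atoms; the unmentioned ones are free. Counting distinct full assignments: branch {q2=1, q4=1} (q1, q3, q5) contributes 8 new; branch {q2=0, q4=0} (q1, q3, q5) contributes 8 new; branch {q1=0, q2=0, q4=1} (q3, q5) contributes 4 new; branch {q1=1, q2=0, q4=1, q5=0} (q3) contributes 2 new; branch {q1=0, q2=0, q4=1, q5=1} (q3) contributes 0 new. Total: 22.

22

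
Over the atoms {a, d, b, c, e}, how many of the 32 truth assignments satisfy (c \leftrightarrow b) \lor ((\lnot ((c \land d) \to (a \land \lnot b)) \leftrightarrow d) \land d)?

18

Initial set: {((c \leftrightarrow b) \lor ((\lnot ((c \land d) \to (a \land \lnot b)) \leftrightarrow d) \land d))}.
((c \leftrightarrow b) \lor ((\lnot ((c \land d) \to (a \land \lnot b)) \leftrightarrow d) \land d)): β-rule — branch into (c \leftrightarrow b)  //  ((\lnot ((c \land d) \to (a \land \lnot b)) \leftrightarrow d) \land d).
  branch 1 (add (c \leftrightarrow b)):
    (c \leftrightarrow b): β-rule — branch into c, b  //  \lnot c, \lnot b.
      branch 1.1 (add c, b):
        ○ open, literals {b=T, c=T}.
      branch 1.2 (add \lnot c, \lnot b):
        ○ open, literals {b=F, c=F}.
  branch 2 (add ((\lnot ((c \land d) \to (a \land \lnot b)) \leftrightarrow d) \land d)):
    ((\lnot ((c \land d) \to (a \land \lnot b)) \leftrightarrow d) \land d): α-rule — add (\lnot ((c \land d) \to (a \land \lnot b)) \leftrightarrow d), d.
    (\lnot ((c \land d) \to (a \land \lnot b)) \leftrightarrow d): β-rule — branch into \lnot ((c \land d) \to (a \land \lnot b)), d  //  \lnot \lnot ((c \land d) \to (a \land \lnot b)), \lnot d.
      branch 2.1 (add \lnot ((c \land d) \to (a \land \lnot b)), d):
        \lnot ((c \land d) \to (a \land \lnot b)): α-rule — add (c \land d), \lnot (a \land \lnot b).
        (c \land d): α-rule — add c, d.
        \lnot (a \land \lnot b): β-rule — branch into \lnot a  //  \lnot \lnot b.
          branch 2.1.1 (add \lnot a):
            ○ open, literals {a=F, c=T, d=T}.
          branch 2.1.2 (add \lnot \lnot b):
            ○ open, literals {b=T, c=T, d=T}.
      branch 2.2 (add \lnot \lnot ((c \land d) \to (a \land \lnot b)), \lnot d):
        × closes — contains both d and \lnot d.
1 branch closed, 4 open.
Each open branch fixes some atoms; the unmentioned ones are free. Counting distinct full assignments: branch {b=T, c=T} (a, d, e) contributes 8 new; branch {b=F, c=F} (a, d, e) contributes 8 new; branch {a=F, c=T, d=T} (b, e) contributes 2 new; branch {b=T, c=T, d=T} (a, e) contributes 0 new. Total: 18.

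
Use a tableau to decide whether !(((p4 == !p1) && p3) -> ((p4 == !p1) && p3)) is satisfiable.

Initial set: {T !(((p4 == !p1) && p3) -> ((p4 == !p1) && p3))}.
T !(((p4 == !p1) && p3) -> ((p4 == !p1) && p3)): α-rule — add T ((p4 == !p1) && p3), F ((p4 == !p1) && p3).
T ((p4 == !p1) && p3): α-rule — add T (p4 == !p1), T p3.
F ((p4 == !p1) && p3): β-rule — branch into F (p4 == !p1)  //  F p3.
  branch 1 (add F (p4 == !p1)):
    T (p4 == !p1): β-rule — branch into T p4, T !p1  //  F p4, F !p1.
      branch 1.1 (add T p4, T !p1):
        F (p4 == !p1): β-rule — branch into T p4, F !p1  //  F p4, T !p1.
          branch 1.1.1 (add T p4, F !p1):
            × closes — contains both p1 and !p1.
          branch 1.1.2 (add F p4, T !p1):
            × closes — contains both p4 and !p4.
      branch 1.2 (add F p4, F !p1):
        F (p4 == !p1): β-rule — branch into T p4, F !p1  //  F p4, T !p1.
          branch 1.2.1 (add T p4, F !p1):
            × closes — contains both p4 and !p4.
          branch 1.2.2 (add F p4, T !p1):
            × closes — contains both p1 and !p1.
  branch 2 (add F p3):
    × closes — contains both p3 and !p3.
All 5 branches close.
Every branch closed; the formula is unsatisfiable.

Unsatisfiable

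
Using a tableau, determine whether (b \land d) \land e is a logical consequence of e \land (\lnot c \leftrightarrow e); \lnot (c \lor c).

Initial set: {(e \land (\lnot c \leftrightarrow e)); \lnot (c \lor c); \lnot ((b \land d) \land e)}.
(e \land (\lnot c \leftrightarrow e)): α-rule — add e, (\lnot c \leftrightarrow e).
\lnot (c \lor c): α-rule — add \lnot c, \lnot c.
\lnot ((b \land d) \land e): β-rule — branch into \lnot (b \land d)  //  \lnot e.
  branch 1 (add \lnot (b \land d)):
    (\lnot c \leftrightarrow e): β-rule — branch into \lnot c, e  //  \lnot \lnot c, \lnot e.
      branch 1.1 (add \lnot c, e):
        \lnot (b \land d): β-rule — branch into \lnot b  //  \lnot d.
          branch 1.1.1 (add \lnot b):
            ○ open, literals {b=0, c=0, e=1}.
          branch 1.1.2 (add \lnot d):
            ○ open, literals {c=0, d=0, e=1}.
      branch 1.2 (add \lnot \lnot c, \lnot e):
        × closes — contains both c and \lnot c.
  branch 2 (add \lnot e):
    × closes — contains both e and \lnot e.
2 branches closed, 2 open.
An open branch gives a countermodel: b=0, c=0, e=1 (unmentioned atoms arbitrary); the premises hold there but the conclusion fails.

No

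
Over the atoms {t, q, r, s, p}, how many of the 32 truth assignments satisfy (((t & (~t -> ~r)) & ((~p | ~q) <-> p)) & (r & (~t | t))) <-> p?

Initial set: {((((t & (~t -> ~r)) & ((~p | ~q) <-> p)) & (r & (~t | t))) <-> p)}.
((((t & (~t -> ~r)) & ((~p | ~q) <-> p)) & (r & (~t | t))) <-> p): β-rule — branch into (((t & (~t -> ~r)) & ((~p | ~q) <-> p)) & (r & (~t | t))), p  //  ~(((t & (~t -> ~r)) & ((~p | ~q) <-> p)) & (r & (~t | t))), ~p.
  branch 1 (add (((t & (~t -> ~r)) & ((~p | ~q) <-> p)) & (r & (~t | t))), p):
    (((t & (~t -> ~r)) & ((~p | ~q) <-> p)) & (r & (~t | t))): α-rule — add ((t & (~t -> ~r)) & ((~p | ~q) <-> p)), (r & (~t | t)).
    ((t & (~t -> ~r)) & ((~p | ~q) <-> p)): α-rule — add (t & (~t -> ~r)), ((~p | ~q) <-> p).
    (r & (~t | t)): α-rule — add r, (~t | t).
    (t & (~t -> ~r)): α-rule — add t, (~t -> ~r).
    ((~p | ~q) <-> p): β-rule — branch into (~p | ~q), p  //  ~(~p | ~q), ~p.
      branch 1.1 (add (~p | ~q), p):
        (~t | t): β-rule — branch into ~t  //  t.
          branch 1.1.1 (add ~t):
            × closes — contains both t and ~t.
          branch 1.1.2 (add t):
            (~t -> ~r): β-rule — branch into ~~t  //  ~r.
              branch 1.1.2.1 (add ~~t):
                (~p | ~q): β-rule — branch into ~p  //  ~q.
                  branch 1.1.2.1.1 (add ~p):
                    × closes — contains both p and ~p.
                  branch 1.1.2.1.2 (add ~q):
                    ○ open, literals {p=1, q=0, r=1, t=1}.
              branch 1.1.2.2 (add ~r):
                × closes — contains both r and ~r.
      branch 1.2 (add ~(~p | ~q), ~p):
        × closes — contains both p and ~p.
  branch 2 (add ~(((t & (~t -> ~r)) & ((~p | ~q) <-> p)) & (r & (~t | t))), ~p):
    ~(((t & (~t -> ~r)) & ((~p | ~q) <-> p)) & (r & (~t | t))): β-rule — branch into ~((t & (~t -> ~r)) & ((~p | ~q) <-> p))  //  ~(r & (~t | t)).
      branch 2.1 (add ~((t & (~t -> ~r)) & ((~p | ~q) <-> p))):
        ~((t & (~t -> ~r)) & ((~p | ~q) <-> p)): β-rule — branch into ~(t & (~t -> ~r))  //  ~((~p | ~q) <-> p).
          branch 2.1.1 (add ~(t & (~t -> ~r))):
            ~(t & (~t -> ~r)): β-rule — branch into ~t  //  ~(~t -> ~r).
              branch 2.1.1.1 (add ~t):
                ○ open, literals {p=0, t=0}.
              branch 2.1.1.2 (add ~(~t -> ~r)):
                ~(~t -> ~r): α-rule — add ~t, ~~r.
                ○ open, literals {p=0, r=1, t=0}.
          branch 2.1.2 (add ~((~p | ~q) <-> p)):
            ~((~p | ~q) <-> p): β-rule — branch into (~p | ~q), ~p  //  ~(~p | ~q), p.
              branch 2.1.2.1 (add (~p | ~q), ~p):
                (~p | ~q): β-rule — branch into ~p  //  ~q.
                  branch 2.1.2.1.1 (add ~p):
                    ○ open, literals {p=0}.
                  branch 2.1.2.1.2 (add ~q):
                    ○ open, literals {p=0, q=0}.
              branch 2.1.2.2 (add ~(~p | ~q), p):
                × closes — contains both p and ~p.
      branch 2.2 (add ~(r & (~t | t))):
        ~(r & (~t | t)): β-rule — branch into ~r  //  ~(~t | t).
          branch 2.2.1 (add ~r):
            ○ open, literals {p=0, r=0}.
          branch 2.2.2 (add ~(~t | t)):
            ~(~t | t): α-rule — add ~~t, ~t.
            × closes — contains both t and ~t.
6 branches closed, 6 open.
Each open branch fixes some atoms; the unmentioned ones are free. Counting distinct full assignments: branch {p=1, q=0, r=1, t=1} (s) contributes 2 new; branch {p=0, t=0} (q, r, s) contributes 8 new; branch {p=0, r=1, t=0} (q, s) contributes 0 new; branch {p=0} (t, q, r, s) contributes 8 new; branch {p=0, q=0} (t, r, s) contributes 0 new; branch {p=0, r=0} (t, q, s) contributes 0 new. Total: 18.

18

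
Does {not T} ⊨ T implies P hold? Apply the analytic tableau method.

Yes

Initial set: {not T; not (T implies P)}.
not (T implies P): α-rule — add T, not P.
× closes — contains both T and not T.
All 1 branch closes.
Every branch closed, so the premises entail the conclusion.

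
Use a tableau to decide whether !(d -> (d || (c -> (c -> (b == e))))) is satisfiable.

Initial set: {!(d -> (d || (c -> (c -> (b == e)))))}.
!(d -> (d || (c -> (c -> (b == e))))): α-rule — add d, !(d || (c -> (c -> (b == e)))).
!(d || (c -> (c -> (b == e)))): α-rule — add !d, !(c -> (c -> (b == e))).
× closes — contains both d and !d.
All 1 branch closes.
Every branch closed; the formula is unsatisfiable.

Unsatisfiable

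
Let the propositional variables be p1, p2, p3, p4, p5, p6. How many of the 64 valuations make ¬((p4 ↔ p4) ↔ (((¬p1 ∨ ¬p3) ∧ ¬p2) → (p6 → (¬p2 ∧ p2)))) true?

Initial set: {¬((p4 ↔ p4) ↔ (((¬p1 ∨ ¬p3) ∧ ¬p2) → (p6 → (¬p2 ∧ p2))))}.
¬((p4 ↔ p4) ↔ (((¬p1 ∨ ¬p3) ∧ ¬p2) → (p6 → (¬p2 ∧ p2)))): β-rule — branch into (p4 ↔ p4), ¬(((¬p1 ∨ ¬p3) ∧ ¬p2) → (p6 → (¬p2 ∧ p2)))  //  ¬(p4 ↔ p4), (((¬p1 ∨ ¬p3) ∧ ¬p2) → (p6 → (¬p2 ∧ p2))).
  branch 1 (add (p4 ↔ p4), ¬(((¬p1 ∨ ¬p3) ∧ ¬p2) → (p6 → (¬p2 ∧ p2)))):
    ¬(((¬p1 ∨ ¬p3) ∧ ¬p2) → (p6 → (¬p2 ∧ p2))): α-rule — add ((¬p1 ∨ ¬p3) ∧ ¬p2), ¬(p6 → (¬p2 ∧ p2)).
    ((¬p1 ∨ ¬p3) ∧ ¬p2): α-rule — add (¬p1 ∨ ¬p3), ¬p2.
    ¬(p6 → (¬p2 ∧ p2)): α-rule — add p6, ¬(¬p2 ∧ p2).
    (p4 ↔ p4): β-rule — branch into p4, p4  //  ¬p4, ¬p4.
      branch 1.1 (add p4, p4):
        (¬p1 ∨ ¬p3): β-rule — branch into ¬p1  //  ¬p3.
          branch 1.1.1 (add ¬p1):
            ¬(¬p2 ∧ p2): β-rule — branch into ¬¬p2  //  ¬p2.
              branch 1.1.1.1 (add ¬¬p2):
                × closes — contains both p2 and ¬p2.
              branch 1.1.1.2 (add ¬p2):
                ○ open, literals {p1=F, p2=F, p4=T, p6=T}.
          branch 1.1.2 (add ¬p3):
            ¬(¬p2 ∧ p2): β-rule — branch into ¬¬p2  //  ¬p2.
              branch 1.1.2.1 (add ¬¬p2):
                × closes — contains both p2 and ¬p2.
              branch 1.1.2.2 (add ¬p2):
                ○ open, literals {p2=F, p3=F, p4=T, p6=T}.
      branch 1.2 (add ¬p4, ¬p4):
        (¬p1 ∨ ¬p3): β-rule — branch into ¬p1  //  ¬p3.
          branch 1.2.1 (add ¬p1):
            ¬(¬p2 ∧ p2): β-rule — branch into ¬¬p2  //  ¬p2.
              branch 1.2.1.1 (add ¬¬p2):
                × closes — contains both p2 and ¬p2.
              branch 1.2.1.2 (add ¬p2):
                ○ open, literals {p1=F, p2=F, p4=F, p6=T}.
          branch 1.2.2 (add ¬p3):
            ¬(¬p2 ∧ p2): β-rule — branch into ¬¬p2  //  ¬p2.
              branch 1.2.2.1 (add ¬¬p2):
                × closes — contains both p2 and ¬p2.
              branch 1.2.2.2 (add ¬p2):
                ○ open, literals {p2=F, p3=F, p4=F, p6=T}.
  branch 2 (add ¬(p4 ↔ p4), (((¬p1 ∨ ¬p3) ∧ ¬p2) → (p6 → (¬p2 ∧ p2)))):
    ¬(p4 ↔ p4): β-rule — branch into p4, ¬p4  //  ¬p4, p4.
      branch 2.1 (add p4, ¬p4):
        × closes — contains both p4 and ¬p4.
      branch 2.2 (add ¬p4, p4):
        × closes — contains both p4 and ¬p4.
6 branches closed, 4 open.
Each open branch fixes some atoms; the unmentioned ones are free. Counting distinct full assignments: branch {p1=F, p2=F, p4=T, p6=T} (p3, p5) contributes 4 new; branch {p2=F, p3=F, p4=T, p6=T} (p1, p5) contributes 2 new; branch {p1=F, p2=F, p4=F, p6=T} (p3, p5) contributes 4 new; branch {p2=F, p3=F, p4=F, p6=T} (p1, p5) contributes 2 new. Total: 12.

12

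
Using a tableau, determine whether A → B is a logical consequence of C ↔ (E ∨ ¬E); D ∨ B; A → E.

No

Initial set: {(C ↔ (E ∨ ¬E)); (D ∨ B); (A → E); ¬(A → B)}.
¬(A → B): α-rule — add A, ¬B.
(C ↔ (E ∨ ¬E)): β-rule — branch into C, (E ∨ ¬E)  //  ¬C, ¬(E ∨ ¬E).
  branch 1 (add C, (E ∨ ¬E)):
    (D ∨ B): β-rule — branch into D  //  B.
      branch 1.1 (add D):
        (A → E): β-rule — branch into ¬A  //  E.
          branch 1.1.1 (add ¬A):
            × closes — contains both A and ¬A.
          branch 1.1.2 (add E):
            (E ∨ ¬E): β-rule — branch into E  //  ¬E.
              branch 1.1.2.1 (add E):
                ○ open, literals {A=true, B=false, C=true, D=true, E=true}.
              branch 1.1.2.2 (add ¬E):
                × closes — contains both E and ¬E.
      branch 1.2 (add B):
        × closes — contains both B and ¬B.
  branch 2 (add ¬C, ¬(E ∨ ¬E)):
    ¬(E ∨ ¬E): α-rule — add ¬E, ¬¬E.
    × closes — contains both E and ¬E.
4 branches closed, 1 open.
An open branch gives a countermodel: A=true, B=false, C=true, D=true, E=true (unmentioned atoms arbitrary); the premises hold there but the conclusion fails.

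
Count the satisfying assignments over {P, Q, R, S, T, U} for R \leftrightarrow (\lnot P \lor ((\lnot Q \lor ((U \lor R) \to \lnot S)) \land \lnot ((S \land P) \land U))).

Initial set: {(R \leftrightarrow (\lnot P \lor ((\lnot Q \lor ((U \lor R) \to \lnot S)) \land \lnot ((S \land P) \land U))))}.
(R \leftrightarrow (\lnot P \lor ((\lnot Q \lor ((U \lor R) \to \lnot S)) \land \lnot ((S \land P) \land U)))): β-rule — branch into R, (\lnot P \lor ((\lnot Q \lor ((U \lor R) \to \lnot S)) \land \lnot ((S \land P) \land U)))  //  \lnot R, \lnot (\lnot P \lor ((\lnot Q \lor ((U \lor R) \to \lnot S)) \land \lnot ((S \land P) \land U))).
  branch 1 (add R, (\lnot P \lor ((\lnot Q \lor ((U \lor R) \to \lnot S)) \land \lnot ((S \land P) \land U)))):
    (\lnot P \lor ((\lnot Q \lor ((U \lor R) \to \lnot S)) \land \lnot ((S \land P) \land U))): β-rule — branch into \lnot P  //  ((\lnot Q \lor ((U \lor R) \to \lnot S)) \land \lnot ((S \land P) \land U)).
      branch 1.1 (add \lnot P):
        ○ open, literals {P=F, R=T}.
      branch 1.2 (add ((\lnot Q \lor ((U \lor R) \to \lnot S)) \land \lnot ((S \land P) \land U))):
        ((\lnot Q \lor ((U \lor R) \to \lnot S)) \land \lnot ((S \land P) \land U)): α-rule — add (\lnot Q \lor ((U \lor R) \to \lnot S)), \lnot ((S \land P) \land U).
        (\lnot Q \lor ((U \lor R) \to \lnot S)): β-rule — branch into \lnot Q  //  ((U \lor R) \to \lnot S).
          branch 1.2.1 (add \lnot Q):
            \lnot ((S \land P) \land U): β-rule — branch into \lnot (S \land P)  //  \lnot U.
              branch 1.2.1.1 (add \lnot (S \land P)):
                \lnot (S \land P): β-rule — branch into \lnot S  //  \lnot P.
                  branch 1.2.1.1.1 (add \lnot S):
                    ○ open, literals {Q=F, R=T, S=F}.
                  branch 1.2.1.1.2 (add \lnot P):
                    ○ open, literals {P=F, Q=F, R=T}.
              branch 1.2.1.2 (add \lnot U):
                ○ open, literals {Q=F, R=T, U=F}.
          branch 1.2.2 (add ((U \lor R) \to \lnot S)):
            \lnot ((S \land P) \land U): β-rule — branch into \lnot (S \land P)  //  \lnot U.
              branch 1.2.2.1 (add \lnot (S \land P)):
                ((U \lor R) \to \lnot S): β-rule — branch into \lnot (U \lor R)  //  \lnot S.
                  branch 1.2.2.1.1 (add \lnot (U \lor R)):
                    \lnot (U \lor R): α-rule — add \lnot U, \lnot R.
                    × closes — contains both R and \lnot R.
                  branch 1.2.2.1.2 (add \lnot S):
                    \lnot (S \land P): β-rule — branch into \lnot S  //  \lnot P.
                      branch 1.2.2.1.2.1 (add \lnot S):
                        ○ open, literals {R=T, S=F}.
                      branch 1.2.2.1.2.2 (add \lnot P):
                        ○ open, literals {P=F, R=T, S=F}.
              branch 1.2.2.2 (add \lnot U):
                ((U \lor R) \to \lnot S): β-rule — branch into \lnot (U \lor R)  //  \lnot S.
                  branch 1.2.2.2.1 (add \lnot (U \lor R)):
                    \lnot (U \lor R): α-rule — add \lnot U, \lnot R.
                    × closes — contains both R and \lnot R.
                  branch 1.2.2.2.2 (add \lnot S):
                    ○ open, literals {R=T, S=F, U=F}.
  branch 2 (add \lnot R, \lnot (\lnot P \lor ((\lnot Q \lor ((U \lor R) \to \lnot S)) \land \lnot ((S \land P) \land U)))):
    \lnot (\lnot P \lor ((\lnot Q \lor ((U \lor R) \to \lnot S)) \land \lnot ((S \land P) \land U))): α-rule — add \lnot \lnot P, \lnot ((\lnot Q \lor ((U \lor R) \to \lnot S)) \land \lnot ((S \land P) \land U)).
    \lnot ((\lnot Q \lor ((U \lor R) \to \lnot S)) \land \lnot ((S \land P) \land U)): β-rule — branch into \lnot (\lnot Q \lor ((U \lor R) \to \lnot S))  //  \lnot \lnot ((S \land P) \land U).
      branch 2.1 (add \lnot (\lnot Q \lor ((U \lor R) \to \lnot S))):
        \lnot (\lnot Q \lor ((U \lor R) \to \lnot S)): α-rule — add \lnot \lnot Q, \lnot ((U \lor R) \to \lnot S).
        \lnot ((U \lor R) \to \lnot S): α-rule — add (U \lor R), \lnot \lnot S.
        (U \lor R): β-rule — branch into U  //  R.
          branch 2.1.1 (add U):
            ○ open, literals {P=T, Q=T, R=F, S=T, U=T}.
          branch 2.1.2 (add R):
            × closes — contains both R and \lnot R.
      branch 2.2 (add \lnot \lnot ((S \land P) \land U)):
        \lnot \lnot ((S \land P) \land U): α-rule — add (S \land P), U.
        (S \land P): α-rule — add S, P.
        ○ open, literals {P=T, R=F, S=T, U=T}.
3 branches closed, 9 open.
Each open branch fixes some atoms; the unmentioned ones are free. Counting distinct full assignments: branch {P=F, R=T} (Q, S, T, U) contributes 16 new; branch {Q=F, R=T, S=F} (P, T, U) contributes 4 new; branch {P=F, Q=F, R=T} (S, T, U) contributes 0 new; branch {Q=F, R=T, U=F} (P, S, T) contributes 2 new; branch {R=T, S=F} (P, Q, T, U) contributes 4 new; branch {P=F, R=T, S=F} (Q, T, U) contributes 0 new; branch {R=T, S=F, U=F} (P, Q, T) contributes 0 new; branch {P=T, Q=T, R=F, S=T, U=T} (T) contributes 2 new; branch {P=T, R=F, S=T, U=T} (Q, T) contributes 2 new. Total: 30.

30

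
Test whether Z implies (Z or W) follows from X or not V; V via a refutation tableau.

Yes

Initial set: {T (X or not V); T V; F (Z implies (Z or W))}.
F (Z implies (Z or W)): α-rule — add T Z, F (Z or W).
F (Z or W): α-rule — add F Z, F W.
× closes — contains both Z and not Z.
All 1 branch closes.
Every branch closed, so the premises entail the conclusion.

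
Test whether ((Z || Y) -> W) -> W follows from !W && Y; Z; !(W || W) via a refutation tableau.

Yes

Initial set: {(!W && Y); Z; !(W || W); !(((Z || Y) -> W) -> W)}.
(!W && Y): α-rule — add !W, Y.
!(W || W): α-rule — add !W, !W.
!(((Z || Y) -> W) -> W): α-rule — add ((Z || Y) -> W), !W.
((Z || Y) -> W): β-rule — branch into !(Z || Y)  //  W.
  branch 1 (add !(Z || Y)):
    !(Z || Y): α-rule — add !Z, !Y.
    × closes — contains both Z and !Z.
  branch 2 (add W):
    × closes — contains both W and !W.
All 2 branches close.
Every branch closed, so the premises entail the conclusion.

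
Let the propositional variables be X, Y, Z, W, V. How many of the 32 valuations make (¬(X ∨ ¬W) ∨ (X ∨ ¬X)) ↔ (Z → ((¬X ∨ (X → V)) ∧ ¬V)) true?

20

Initial set: {T ((¬(X ∨ ¬W) ∨ (X ∨ ¬X)) ↔ (Z → ((¬X ∨ (X → V)) ∧ ¬V)))}.
T ((¬(X ∨ ¬W) ∨ (X ∨ ¬X)) ↔ (Z → ((¬X ∨ (X → V)) ∧ ¬V))): β-rule — branch into T (¬(X ∨ ¬W) ∨ (X ∨ ¬X)), T (Z → ((¬X ∨ (X → V)) ∧ ¬V))  //  F (¬(X ∨ ¬W) ∨ (X ∨ ¬X)), F (Z → ((¬X ∨ (X → V)) ∧ ¬V)).
  branch 1 (add T (¬(X ∨ ¬W) ∨ (X ∨ ¬X)), T (Z → ((¬X ∨ (X → V)) ∧ ¬V))):
    T (¬(X ∨ ¬W) ∨ (X ∨ ¬X)): β-rule — branch into T ¬(X ∨ ¬W)  //  T (X ∨ ¬X).
      branch 1.1 (add T ¬(X ∨ ¬W)):
        T ¬(X ∨ ¬W): α-rule — add F X, F ¬W.
        T (Z → ((¬X ∨ (X → V)) ∧ ¬V)): β-rule — branch into F Z  //  T ((¬X ∨ (X → V)) ∧ ¬V).
          branch 1.1.1 (add F Z):
            ○ open, literals {W=T, X=F, Z=F}.
          branch 1.1.2 (add T ((¬X ∨ (X → V)) ∧ ¬V)):
            T ((¬X ∨ (X → V)) ∧ ¬V): α-rule — add T (¬X ∨ (X → V)), T ¬V.
            T (¬X ∨ (X → V)): β-rule — branch into T ¬X  //  T (X → V).
              branch 1.1.2.1 (add T ¬X):
                ○ open, literals {V=F, W=T, X=F}.
              branch 1.1.2.2 (add T (X → V)):
                T (X → V): β-rule — branch into F X  //  T V.
                  branch 1.1.2.2.1 (add F X):
                    ○ open, literals {V=F, W=T, X=F}.
                  branch 1.1.2.2.2 (add T V):
                    × closes — contains both V and ¬V.
      branch 1.2 (add T (X ∨ ¬X)):
        T (Z → ((¬X ∨ (X → V)) ∧ ¬V)): β-rule — branch into F Z  //  T ((¬X ∨ (X → V)) ∧ ¬V).
          branch 1.2.1 (add F Z):
            T (X ∨ ¬X): β-rule — branch into T X  //  T ¬X.
              branch 1.2.1.1 (add T X):
                ○ open, literals {X=T, Z=F}.
              branch 1.2.1.2 (add T ¬X):
                ○ open, literals {X=F, Z=F}.
          branch 1.2.2 (add T ((¬X ∨ (X → V)) ∧ ¬V)):
            T ((¬X ∨ (X → V)) ∧ ¬V): α-rule — add T (¬X ∨ (X → V)), T ¬V.
            T (X ∨ ¬X): β-rule — branch into T X  //  T ¬X.
              branch 1.2.2.1 (add T X):
                T (¬X ∨ (X → V)): β-rule — branch into T ¬X  //  T (X → V).
                  branch 1.2.2.1.1 (add T ¬X):
                    × closes — contains both X and ¬X.
                  branch 1.2.2.1.2 (add T (X → V)):
                    T (X → V): β-rule — branch into F X  //  T V.
                      branch 1.2.2.1.2.1 (add F X):
                        × closes — contains both X and ¬X.
                      branch 1.2.2.1.2.2 (add T V):
                        × closes — contains both V and ¬V.
              branch 1.2.2.2 (add T ¬X):
                T (¬X ∨ (X → V)): β-rule — branch into T ¬X  //  T (X → V).
                  branch 1.2.2.2.1 (add T ¬X):
                    ○ open, literals {V=F, X=F}.
                  branch 1.2.2.2.2 (add T (X → V)):
                    T (X → V): β-rule — branch into F X  //  T V.
                      branch 1.2.2.2.2.1 (add F X):
                        ○ open, literals {V=F, X=F}.
                      branch 1.2.2.2.2.2 (add T V):
                        × closes — contains both V and ¬V.
  branch 2 (add F (¬(X ∨ ¬W) ∨ (X ∨ ¬X)), F (Z → ((¬X ∨ (X → V)) ∧ ¬V))):
    F (¬(X ∨ ¬W) ∨ (X ∨ ¬X)): α-rule — add F ¬(X ∨ ¬W), F (X ∨ ¬X).
    F (Z → ((¬X ∨ (X → V)) ∧ ¬V)): α-rule — add T Z, F ((¬X ∨ (X → V)) ∧ ¬V).
    F (X ∨ ¬X): α-rule — add F X, F ¬X.
    × closes — contains both X and ¬X.
6 branches closed, 7 open.
Each open branch fixes some atoms; the unmentioned ones are free. Counting distinct full assignments: branch {W=T, X=F, Z=F} (Y, V) contributes 4 new; branch {V=F, W=T, X=F} (Y, Z) contributes 2 new; branch {V=F, W=T, X=F} (Y, Z) contributes 0 new; branch {X=T, Z=F} (Y, W, V) contributes 8 new; branch {X=F, Z=F} (Y, W, V) contributes 4 new; branch {V=F, X=F} (Y, Z, W) contributes 2 new; branch {V=F, X=F} (Y, Z, W) contributes 0 new. Total: 20.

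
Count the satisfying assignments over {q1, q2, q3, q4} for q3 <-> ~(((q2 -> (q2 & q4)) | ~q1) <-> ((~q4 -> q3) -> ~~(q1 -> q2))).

Initial set: {(q3 <-> ~(((q2 -> (q2 & q4)) | ~q1) <-> ((~q4 -> q3) -> ~~(q1 -> q2))))}.
(q3 <-> ~(((q2 -> (q2 & q4)) | ~q1) <-> ((~q4 -> q3) -> ~~(q1 -> q2)))): β-rule — branch into q3, ~(((q2 -> (q2 & q4)) | ~q1) <-> ((~q4 -> q3) -> ~~(q1 -> q2)))  //  ~q3, ~~(((q2 -> (q2 & q4)) | ~q1) <-> ((~q4 -> q3) -> ~~(q1 -> q2))).
  branch 1 (add q3, ~(((q2 -> (q2 & q4)) | ~q1) <-> ((~q4 -> q3) -> ~~(q1 -> q2)))):
    ~(((q2 -> (q2 & q4)) | ~q1) <-> ((~q4 -> q3) -> ~~(q1 -> q2))): β-rule — branch into ((q2 -> (q2 & q4)) | ~q1), ~((~q4 -> q3) -> ~~(q1 -> q2))  //  ~((q2 -> (q2 & q4)) | ~q1), ((~q4 -> q3) -> ~~(q1 -> q2)).
      branch 1.1 (add ((q2 -> (q2 & q4)) | ~q1), ~((~q4 -> q3) -> ~~(q1 -> q2))):
        ~((~q4 -> q3) -> ~~(q1 -> q2)): α-rule — add (~q4 -> q3), ~~~(q1 -> q2).
        ~~~(q1 -> q2): drop double negation, giving ~(q1 -> q2).
        ~(q1 -> q2): α-rule — add q1, ~q2.
        ((q2 -> (q2 & q4)) | ~q1): β-rule — branch into (q2 -> (q2 & q4))  //  ~q1.
          branch 1.1.1 (add (q2 -> (q2 & q4))):
            (~q4 -> q3): β-rule — branch into ~~q4  //  q3.
              branch 1.1.1.1 (add ~~q4):
                (q2 -> (q2 & q4)): β-rule — branch into ~q2  //  (q2 & q4).
                  branch 1.1.1.1.1 (add ~q2):
                    ○ open, literals {q1=T, q2=F, q3=T, q4=T}.
                  branch 1.1.1.1.2 (add (q2 & q4)):
                    (q2 & q4): α-rule — add q2, q4.
                    × closes — contains both q2 and ~q2.
              branch 1.1.1.2 (add q3):
                (q2 -> (q2 & q4)): β-rule — branch into ~q2  //  (q2 & q4).
                  branch 1.1.1.2.1 (add ~q2):
                    ○ open, literals {q1=T, q2=F, q3=T}.
                  branch 1.1.1.2.2 (add (q2 & q4)):
                    (q2 & q4): α-rule — add q2, q4.
                    × closes — contains both q2 and ~q2.
          branch 1.1.2 (add ~q1):
            × closes — contains both q1 and ~q1.
      branch 1.2 (add ~((q2 -> (q2 & q4)) | ~q1), ((~q4 -> q3) -> ~~(q1 -> q2))):
        ~((q2 -> (q2 & q4)) | ~q1): α-rule — add ~(q2 -> (q2 & q4)), ~~q1.
        ~(q2 -> (q2 & q4)): α-rule — add q2, ~(q2 & q4).
        ((~q4 -> q3) -> ~~(q1 -> q2)): β-rule — branch into ~(~q4 -> q3)  //  ~~(q1 -> q2).
          branch 1.2.1 (add ~(~q4 -> q3)):
            ~(~q4 -> q3): α-rule — add ~q4, ~q3.
            × closes — contains both q3 and ~q3.
          branch 1.2.2 (add ~~(q1 -> q2)):
            ~~(q1 -> q2): drop double negation, giving (q1 -> q2).
            ~(q2 & q4): β-rule — branch into ~q2  //  ~q4.
              branch 1.2.2.1 (add ~q2):
                × closes — contains both q2 and ~q2.
              branch 1.2.2.2 (add ~q4):
                (q1 -> q2): β-rule — branch into ~q1  //  q2.
                  branch 1.2.2.2.1 (add ~q1):
                    × closes — contains both q1 and ~q1.
                  branch 1.2.2.2.2 (add q2):
                    ○ open, literals {q1=T, q2=T, q3=T, q4=F}.
  branch 2 (add ~q3, ~~(((q2 -> (q2 & q4)) | ~q1) <-> ((~q4 -> q3) -> ~~(q1 -> q2)))):
    ~~(((q2 -> (q2 & q4)) | ~q1) <-> ((~q4 -> q3) -> ~~(q1 -> q2))): β-rule — branch into ((q2 -> (q2 & q4)) | ~q1), ((~q4 -> q3) -> ~~(q1 -> q2))  //  ~((q2 -> (q2 & q4)) | ~q1), ~((~q4 -> q3) -> ~~(q1 -> q2)).
      branch 2.1 (add ((q2 -> (q2 & q4)) | ~q1), ((~q4 -> q3) -> ~~(q1 -> q2))):
        ((q2 -> (q2 & q4)) | ~q1): β-rule — branch into (q2 -> (q2 & q4))  //  ~q1.
          branch 2.1.1 (add (q2 -> (q2 & q4))):
            ((~q4 -> q3) -> ~~(q1 -> q2)): β-rule — branch into ~(~q4 -> q3)  //  ~~(q1 -> q2).
              branch 2.1.1.1 (add ~(~q4 -> q3)):
                ~(~q4 -> q3): α-rule — add ~q4, ~q3.
                (q2 -> (q2 & q4)): β-rule — branch into ~q2  //  (q2 & q4).
                  branch 2.1.1.1.1 (add ~q2):
                    ○ open, literals {q2=F, q3=F, q4=F}.
                  branch 2.1.1.1.2 (add (q2 & q4)):
                    (q2 & q4): α-rule — add q2, q4.
                    × closes — contains both q4 and ~q4.
              branch 2.1.1.2 (add ~~(q1 -> q2)):
                ~~(q1 -> q2): drop double negation, giving (q1 -> q2).
                (q2 -> (q2 & q4)): β-rule — branch into ~q2  //  (q2 & q4).
                  branch 2.1.1.2.1 (add ~q2):
                    (q1 -> q2): β-rule — branch into ~q1  //  q2.
                      branch 2.1.1.2.1.1 (add ~q1):
                        ○ open, literals {q1=F, q2=F, q3=F}.
                      branch 2.1.1.2.1.2 (add q2):
                        × closes — contains both q2 and ~q2.
                  branch 2.1.1.2.2 (add (q2 & q4)):
                    (q2 & q4): α-rule — add q2, q4.
                    (q1 -> q2): β-rule — branch into ~q1  //  q2.
                      branch 2.1.1.2.2.1 (add ~q1):
                        ○ open, literals {q1=F, q2=T, q3=F, q4=T}.
                      branch 2.1.1.2.2.2 (add q2):
                        ○ open, literals {q2=T, q3=F, q4=T}.
          branch 2.1.2 (add ~q1):
            ((~q4 -> q3) -> ~~(q1 -> q2)): β-rule — branch into ~(~q4 -> q3)  //  ~~(q1 -> q2).
              branch 2.1.2.1 (add ~(~q4 -> q3)):
                ~(~q4 -> q3): α-rule — add ~q4, ~q3.
                ○ open, literals {q1=F, q3=F, q4=F}.
              branch 2.1.2.2 (add ~~(q1 -> q2)):
                ~~(q1 -> q2): drop double negation, giving (q1 -> q2).
                (q1 -> q2): β-rule — branch into ~q1  //  q2.
                  branch 2.1.2.2.1 (add ~q1):
                    ○ open, literals {q1=F, q3=F}.
                  branch 2.1.2.2.2 (add q2):
                    ○ open, literals {q1=F, q2=T, q3=F}.
      branch 2.2 (add ~((q2 -> (q2 & q4)) | ~q1), ~((~q4 -> q3) -> ~~(q1 -> q2))):
        ~((q2 -> (q2 & q4)) | ~q1): α-rule — add ~(q2 -> (q2 & q4)), ~~q1.
        ~((~q4 -> q3) -> ~~(q1 -> q2)): α-rule — add (~q4 -> q3), ~~~(q1 -> q2).
        ~(q2 -> (q2 & q4)): α-rule — add q2, ~(q2 & q4).
        ~~~(q1 -> q2): drop double negation, giving ~(q1 -> q2).
        ~(q1 -> q2): α-rule — add q1, ~q2.
        × closes — contains both q2 and ~q2.
9 branches closed, 10 open.
Each open branch fixes some atoms; the unmentioned ones are free. Counting distinct full assignments: branch {q1=T, q2=F, q3=T, q4=T} (none free) contributes 1 new; branch {q1=T, q2=F, q3=T} (q4) contributes 1 new; branch {q1=T, q2=T, q3=T, q4=F} (none free) contributes 1 new; branch {q2=F, q3=F, q4=F} (q1) contributes 2 new; branch {q1=F, q2=F, q3=F} (q4) contributes 1 new; branch {q1=F, q2=T, q3=F, q4=T} (none free) contributes 1 new; branch {q2=T, q3=F, q4=T} (q1) contributes 1 new; branch {q1=F, q3=F, q4=F} (q2) contributes 1 new; branch {q1=F, q3=F} (q2, q4) contributes 0 new; branch {q1=F, q2=T, q3=F} (q4) contributes 0 new. Total: 9.

9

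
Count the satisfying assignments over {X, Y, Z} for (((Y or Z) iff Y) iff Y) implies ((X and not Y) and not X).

Initial set: {T ((((Y or Z) iff Y) iff Y) implies ((X and not Y) and not X))}.
T ((((Y or Z) iff Y) iff Y) implies ((X and not Y) and not X)): β-rule — branch into F (((Y or Z) iff Y) iff Y)  //  T ((X and not Y) and not X).
  branch 1 (add F (((Y or Z) iff Y) iff Y)):
    F (((Y or Z) iff Y) iff Y): β-rule — branch into T ((Y or Z) iff Y), F Y  //  F ((Y or Z) iff Y), T Y.
      branch 1.1 (add T ((Y or Z) iff Y), F Y):
        T ((Y or Z) iff Y): β-rule — branch into T (Y or Z), T Y  //  F (Y or Z), F Y.
          branch 1.1.1 (add T (Y or Z), T Y):
            × closes — contains both Y and not Y.
          branch 1.1.2 (add F (Y or Z), F Y):
            F (Y or Z): α-rule — add F Y, F Z.
            ○ open, literals {Y=false, Z=false}.
      branch 1.2 (add F ((Y or Z) iff Y), T Y):
        F ((Y or Z) iff Y): β-rule — branch into T (Y or Z), F Y  //  F (Y or Z), T Y.
          branch 1.2.1 (add T (Y or Z), F Y):
            × closes — contains both Y and not Y.
          branch 1.2.2 (add F (Y or Z), T Y):
            F (Y or Z): α-rule — add F Y, F Z.
            × closes — contains both Y and not Y.
  branch 2 (add T ((X and not Y) and not X)):
    T ((X and not Y) and not X): α-rule — add T (X and not Y), T not X.
    T (X and not Y): α-rule — add T X, T not Y.
    × closes — contains both X and not X.
4 branches closed, 1 open.
Each open branch fixes some atoms; the unmentioned ones are free. Counting distinct full assignments: branch {Y=false, Z=false} (X) contributes 2 new. Total: 2.

2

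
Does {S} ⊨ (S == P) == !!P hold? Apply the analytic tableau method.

Initial set: {S; !((S == P) == !!P)}.
!((S == P) == !!P): β-rule — branch into (S == P), !!!P  //  !(S == P), !!P.
  branch 1 (add (S == P), !!!P):
    !!!P: drop double negation, giving !P.
    (S == P): β-rule — branch into S, P  //  !S, !P.
      branch 1.1 (add S, P):
        × closes — contains both P and !P.
      branch 1.2 (add !S, !P):
        × closes — contains both S and !S.
  branch 2 (add !(S == P), !!P):
    !!P: drop double negation, giving P.
    !(S == P): β-rule — branch into S, !P  //  !S, P.
      branch 2.1 (add S, !P):
        × closes — contains both P and !P.
      branch 2.2 (add !S, P):
        × closes — contains both S and !S.
All 4 branches close.
Every branch closed, so the premises entail the conclusion.

Yes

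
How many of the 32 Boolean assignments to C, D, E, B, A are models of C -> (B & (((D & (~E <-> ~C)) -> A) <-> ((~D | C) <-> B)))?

Initial set: {(C -> (B & (((D & (~E <-> ~C)) -> A) <-> ((~D | C) <-> B))))}.
(C -> (B & (((D & (~E <-> ~C)) -> A) <-> ((~D | C) <-> B)))): β-rule — branch into ~C  //  (B & (((D & (~E <-> ~C)) -> A) <-> ((~D | C) <-> B))).
  branch 1 (add ~C):
    ○ open, literals {C=F}.
  branch 2 (add (B & (((D & (~E <-> ~C)) -> A) <-> ((~D | C) <-> B)))):
    (B & (((D & (~E <-> ~C)) -> A) <-> ((~D | C) <-> B))): α-rule — add B, (((D & (~E <-> ~C)) -> A) <-> ((~D | C) <-> B)).
    (((D & (~E <-> ~C)) -> A) <-> ((~D | C) <-> B)): β-rule — branch into ((D & (~E <-> ~C)) -> A), ((~D | C) <-> B)  //  ~((D & (~E <-> ~C)) -> A), ~((~D | C) <-> B).
      branch 2.1 (add ((D & (~E <-> ~C)) -> A), ((~D | C) <-> B)):
        ((D & (~E <-> ~C)) -> A): β-rule — branch into ~(D & (~E <-> ~C))  //  A.
          branch 2.1.1 (add ~(D & (~E <-> ~C))):
            ((~D | C) <-> B): β-rule — branch into (~D | C), B  //  ~(~D | C), ~B.
              branch 2.1.1.1 (add (~D | C), B):
                ~(D & (~E <-> ~C)): β-rule — branch into ~D  //  ~(~E <-> ~C).
                  branch 2.1.1.1.1 (add ~D):
                    (~D | C): β-rule — branch into ~D  //  C.
                      branch 2.1.1.1.1.1 (add ~D):
                        ○ open, literals {B=T, D=F}.
                      branch 2.1.1.1.1.2 (add C):
                        ○ open, literals {B=T, C=T, D=F}.
                  branch 2.1.1.1.2 (add ~(~E <-> ~C)):
                    (~D | C): β-rule — branch into ~D  //  C.
                      branch 2.1.1.1.2.1 (add ~D):
                        ~(~E <-> ~C): β-rule — branch into ~E, ~~C  //  ~~E, ~C.
                          branch 2.1.1.1.2.1.1 (add ~E, ~~C):
                            ○ open, literals {B=T, C=T, D=F, E=F}.
                          branch 2.1.1.1.2.1.2 (add ~~E, ~C):
                            ○ open, literals {B=T, C=F, D=F, E=T}.
                      branch 2.1.1.1.2.2 (add C):
                        ~(~E <-> ~C): β-rule — branch into ~E, ~~C  //  ~~E, ~C.
                          branch 2.1.1.1.2.2.1 (add ~E, ~~C):
                            ○ open, literals {B=T, C=T, E=F}.
                          branch 2.1.1.1.2.2.2 (add ~~E, ~C):
                            × closes — contains both C and ~C.
              branch 2.1.1.2 (add ~(~D | C), ~B):
                × closes — contains both B and ~B.
          branch 2.1.2 (add A):
            ((~D | C) <-> B): β-rule — branch into (~D | C), B  //  ~(~D | C), ~B.
              branch 2.1.2.1 (add (~D | C), B):
                (~D | C): β-rule — branch into ~D  //  C.
                  branch 2.1.2.1.1 (add ~D):
                    ○ open, literals {A=T, B=T, D=F}.
                  branch 2.1.2.1.2 (add C):
                    ○ open, literals {A=T, B=T, C=T}.
              branch 2.1.2.2 (add ~(~D | C), ~B):
                × closes — contains both B and ~B.
      branch 2.2 (add ~((D & (~E <-> ~C)) -> A), ~((~D | C) <-> B)):
        ~((D & (~E <-> ~C)) -> A): α-rule — add (D & (~E <-> ~C)), ~A.
        (D & (~E <-> ~C)): α-rule — add D, (~E <-> ~C).
        ~((~D | C) <-> B): β-rule — branch into (~D | C), ~B  //  ~(~D | C), B.
          branch 2.2.1 (add (~D | C), ~B):
            × closes — contains both B and ~B.
          branch 2.2.2 (add ~(~D | C), B):
            ~(~D | C): α-rule — add ~~D, ~C.
            (~E <-> ~C): β-rule — branch into ~E, ~C  //  ~~E, ~~C.
              branch 2.2.2.1 (add ~E, ~C):
                ○ open, literals {A=F, B=T, C=F, D=T, E=F}.
              branch 2.2.2.2 (add ~~E, ~~C):
                × closes — contains both C and ~C.
5 branches closed, 9 open.
Each open branch fixes some atoms; the unmentioned ones are free. Counting distinct full assignments: branch {C=F} (D, E, B, A) contributes 16 new; branch {B=T, D=F} (C, E, A) contributes 4 new; branch {B=T, C=T, D=F} (E, A) contributes 0 new; branch {B=T, C=T, D=F, E=F} (A) contributes 0 new; branch {B=T, C=F, D=F, E=T} (A) contributes 0 new; branch {B=T, C=T, E=F} (D, A) contributes 2 new; branch {A=T, B=T, D=F} (C, E) contributes 0 new; branch {A=T, B=T, C=T} (D, E) contributes 1 new; branch {A=F, B=T, C=F, D=T, E=F} (none free) contributes 0 new. Total: 23.

23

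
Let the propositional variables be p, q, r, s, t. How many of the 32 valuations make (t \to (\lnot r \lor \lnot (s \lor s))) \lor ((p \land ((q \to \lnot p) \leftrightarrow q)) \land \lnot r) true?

Initial set: {T ((t \to (\lnot r \lor \lnot (s \lor s))) \lor ((p \land ((q \to \lnot p) \leftrightarrow q)) \land \lnot r))}.
T ((t \to (\lnot r \lor \lnot (s \lor s))) \lor ((p \land ((q \to \lnot p) \leftrightarrow q)) \land \lnot r)): β-rule — branch into T (t \to (\lnot r \lor \lnot (s \lor s)))  //  T ((p \land ((q \to \lnot p) \leftrightarrow q)) \land \lnot r).
  branch 1 (add T (t \to (\lnot r \lor \lnot (s \lor s)))):
    T (t \to (\lnot r \lor \lnot (s \lor s))): β-rule — branch into F t  //  T (\lnot r \lor \lnot (s \lor s)).
      branch 1.1 (add F t):
        ○ open, literals {t=0}.
      branch 1.2 (add T (\lnot r \lor \lnot (s \lor s))):
        T (\lnot r \lor \lnot (s \lor s)): β-rule — branch into T \lnot r  //  T \lnot (s \lor s).
          branch 1.2.1 (add T \lnot r):
            ○ open, literals {r=0}.
          branch 1.2.2 (add T \lnot (s \lor s)):
            T \lnot (s \lor s): α-rule — add F s, F s.
            ○ open, literals {s=0}.
  branch 2 (add T ((p \land ((q \to \lnot p) \leftrightarrow q)) \land \lnot r)):
    T ((p \land ((q \to \lnot p) \leftrightarrow q)) \land \lnot r): α-rule — add T (p \land ((q \to \lnot p) \leftrightarrow q)), T \lnot r.
    T (p \land ((q \to \lnot p) \leftrightarrow q)): α-rule — add T p, T ((q \to \lnot p) \leftrightarrow q).
    T ((q \to \lnot p) \leftrightarrow q): β-rule — branch into T (q \to \lnot p), T q  //  F (q \to \lnot p), F q.
      branch 2.1 (add T (q \to \lnot p), T q):
        T (q \to \lnot p): β-rule — branch into F q  //  T \lnot p.
          branch 2.1.1 (add F q):
            × closes — contains both q and \lnot q.
          branch 2.1.2 (add T \lnot p):
            × closes — contains both p and \lnot p.
      branch 2.2 (add F (q \to \lnot p), F q):
        F (q \to \lnot p): α-rule — add T q, F \lnot p.
        × closes — contains both q and \lnot q.
3 branches closed, 3 open.
Each open branch fixes some atoms; the unmentioned ones are free. Counting distinct full assignments: branch {t=0} (p, q, r, s) contributes 16 new; branch {r=0} (p, q, s, t) contributes 8 new; branch {s=0} (p, q, r, t) contributes 4 new. Total: 28.

28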